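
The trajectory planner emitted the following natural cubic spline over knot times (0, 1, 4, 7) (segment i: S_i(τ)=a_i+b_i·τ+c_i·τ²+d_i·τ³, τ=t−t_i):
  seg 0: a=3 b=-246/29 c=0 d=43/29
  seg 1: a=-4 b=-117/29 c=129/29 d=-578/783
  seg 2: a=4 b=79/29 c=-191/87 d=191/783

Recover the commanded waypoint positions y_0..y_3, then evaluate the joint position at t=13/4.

y_0=3 y_1=-4 y_2=4 y_3=-1
S(13/4) = 959/928

y_0 = S_0(0) = a_0 = 3
y_1 = S_1(0) = a_1 = -4
y_2 = S_2(0) = a_2 = 4
y_3 = S_2(3) = -1
t_q=13/4 is in segment 1 (τ=9/4); S_1(τ)=959/928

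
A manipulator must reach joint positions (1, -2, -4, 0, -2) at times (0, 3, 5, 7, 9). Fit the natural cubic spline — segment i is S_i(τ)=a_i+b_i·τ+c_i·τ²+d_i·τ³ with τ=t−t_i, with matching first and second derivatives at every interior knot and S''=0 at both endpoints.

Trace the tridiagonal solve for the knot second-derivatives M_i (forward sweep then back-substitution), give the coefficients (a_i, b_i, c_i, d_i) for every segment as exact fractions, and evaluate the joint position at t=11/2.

  seg 0: a=1 b=-97/142 c=0 d=-5/142
  seg 1: a=-2 b=-116/71 c=-45/142 d=45/142
  seg 2: a=-4 b=64/71 c=225/142 d=-147/284
  seg 3: a=0 b=73/71 c=-108/71 d=18/71
S(11/2) = -7311/2272

Δ: Δ0=-1, Δ1=-1, Δ2=2, Δ3=-1
row 1: diag=10, rhs=0; c'=1/5, d'=0
row 2: denom=8−2·1/5=38/5; d'=(18−2·0)/(38/5)=45/19
row 3: denom=8−2·5/19=142/19; d'=(-18−2·45/19)/(142/19)=-216/71
back: M3=-216/71
back: M2=45/19−5/19·-216/71=225/71
back: M1=0−1/5·225/71=-45/71
M: M0=0, M1=-45/71, M2=225/71, M3=-216/71, M4=0
seg 0: a=1, c=M0/2=0, d=(M1−M0)/(6·3)=-5/142, b=Δ0−h0·(2M0+M1)/6=-97/142
seg 1: a=-2, c=M1/2=-45/142, d=(M2−M1)/(6·2)=45/142, b=Δ1−h1·(2M1+M2)/6=-116/71
seg 2: a=-4, c=M2/2=225/142, d=(M3−M2)/(6·2)=-147/284, b=Δ2−h2·(2M2+M3)/6=64/71
seg 3: a=0, c=M3/2=-108/71, d=(M4−M3)/(6·2)=18/71, b=Δ3−h3·(2M3+M4)/6=73/71
t_q=11/2 → seg 2, τ=1/2; S=-4+64/71·τ+225/142·τ²+-147/284·τ³=-7311/2272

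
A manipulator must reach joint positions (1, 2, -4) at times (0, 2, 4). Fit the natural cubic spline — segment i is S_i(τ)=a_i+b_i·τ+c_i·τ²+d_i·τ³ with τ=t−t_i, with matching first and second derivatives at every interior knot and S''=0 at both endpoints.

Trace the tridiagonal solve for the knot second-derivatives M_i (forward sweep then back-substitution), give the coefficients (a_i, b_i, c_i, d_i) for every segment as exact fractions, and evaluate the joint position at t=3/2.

Δ: Δ0=1/2, Δ1=-3
row 1: diag=8, rhs=-21; c'=1/4, d'=-21/8
back: M1=-21/8
M: M0=0, M1=-21/8, M2=0
seg 0: a=1, c=M0/2=0, d=(M1−M0)/(6·2)=-7/32, b=Δ0−h0·(2M0+M1)/6=11/8
seg 1: a=2, c=M1/2=-21/16, d=(M2−M1)/(6·2)=7/32, b=Δ1−h1·(2M1+M2)/6=-5/4
t_q=3/2 → seg 0, τ=3/2; S=1+11/8·τ+0·τ²+-7/32·τ³=595/256

  seg 0: a=1 b=11/8 c=0 d=-7/32
  seg 1: a=2 b=-5/4 c=-21/16 d=7/32
S(3/2) = 595/256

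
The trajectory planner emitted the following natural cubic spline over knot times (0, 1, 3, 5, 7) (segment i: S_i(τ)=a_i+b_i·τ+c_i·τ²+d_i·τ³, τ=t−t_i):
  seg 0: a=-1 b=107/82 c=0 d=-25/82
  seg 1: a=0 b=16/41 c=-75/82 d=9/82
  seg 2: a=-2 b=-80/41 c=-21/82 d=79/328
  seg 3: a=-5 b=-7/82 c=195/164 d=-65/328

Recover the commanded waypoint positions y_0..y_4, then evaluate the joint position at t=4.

y_0=-1 y_1=0 y_2=-2 y_3=-5 y_4=-2
S(4) = -1301/328

y_0 = S_0(0) = a_0 = -1
y_1 = S_1(0) = a_1 = 0
y_2 = S_2(0) = a_2 = -2
y_3 = S_3(0) = a_3 = -5
y_4 = S_3(2) = -2
t_q=4 is in segment 2 (τ=1); S_2(τ)=-1301/328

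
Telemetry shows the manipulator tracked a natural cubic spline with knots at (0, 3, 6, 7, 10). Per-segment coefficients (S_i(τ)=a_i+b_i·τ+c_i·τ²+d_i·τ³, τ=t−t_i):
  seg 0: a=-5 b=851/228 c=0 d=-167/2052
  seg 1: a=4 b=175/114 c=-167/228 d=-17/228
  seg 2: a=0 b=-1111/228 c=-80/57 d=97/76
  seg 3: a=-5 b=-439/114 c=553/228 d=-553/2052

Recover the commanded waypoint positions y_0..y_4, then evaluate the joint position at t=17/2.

y_0=-5 y_1=4 y_2=0 y_3=-5 y_4=-2
S(17/2) = -3787/608

y_0 = S_0(0) = a_0 = -5
y_1 = S_1(0) = a_1 = 4
y_2 = S_2(0) = a_2 = 0
y_3 = S_3(0) = a_3 = -5
y_4 = S_3(3) = -2
t_q=17/2 is in segment 3 (τ=3/2); S_3(τ)=-3787/608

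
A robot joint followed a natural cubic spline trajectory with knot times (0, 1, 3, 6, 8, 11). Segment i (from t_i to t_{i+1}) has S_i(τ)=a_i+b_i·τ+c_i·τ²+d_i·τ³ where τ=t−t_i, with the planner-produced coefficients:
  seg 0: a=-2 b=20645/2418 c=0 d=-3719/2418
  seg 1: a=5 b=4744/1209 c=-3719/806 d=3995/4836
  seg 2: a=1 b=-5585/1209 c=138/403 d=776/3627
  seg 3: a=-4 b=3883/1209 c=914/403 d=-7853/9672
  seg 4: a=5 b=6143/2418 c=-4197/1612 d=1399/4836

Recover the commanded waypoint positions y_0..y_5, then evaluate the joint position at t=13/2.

y_0 = S_0(0) = a_0 = -2
y_1 = S_1(0) = a_1 = 5
y_2 = S_2(0) = a_2 = 1
y_3 = S_3(0) = a_3 = -4
y_4 = S_4(0) = a_4 = 5
y_5 = S_4(3) = -3
t_q=13/2 is in segment 3 (τ=1/2); S_3(τ)=-49743/25792

y_0=-2 y_1=5 y_2=1 y_3=-4 y_4=5 y_5=-3
S(13/2) = -49743/25792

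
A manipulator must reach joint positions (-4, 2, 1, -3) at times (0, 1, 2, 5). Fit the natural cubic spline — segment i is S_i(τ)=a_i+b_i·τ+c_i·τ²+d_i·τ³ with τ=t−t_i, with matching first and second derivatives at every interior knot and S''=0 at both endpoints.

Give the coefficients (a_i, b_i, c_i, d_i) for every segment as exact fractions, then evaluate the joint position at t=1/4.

Δ: Δ0=6, Δ1=-1, Δ2=-4/3
row 1: diag=4, rhs=-42; c'=1/4, d'=-21/2
row 2: denom=8−1·1/4=31/4; d'=(-2−1·-21/2)/(31/4)=34/31
back: M2=34/31
back: M1=-21/2−1/4·34/31=-334/31
M: M0=0, M1=-334/31, M2=34/31, M3=0
seg 0: a=-4, c=M0/2=0, d=(M1−M0)/(6·1)=-167/93, b=Δ0−h0·(2M0+M1)/6=725/93
seg 1: a=2, c=M1/2=-167/31, d=(M2−M1)/(6·1)=184/93, b=Δ1−h1·(2M1+M2)/6=224/93
seg 2: a=1, c=M2/2=17/31, d=(M3−M2)/(6·3)=-17/279, b=Δ2−h2·(2M2+M3)/6=-226/93
t_q=1/4 → seg 0, τ=1/4; S=-4+725/93·τ+0·τ²+-167/93·τ³=-4125/1984

  seg 0: a=-4 b=725/93 c=0 d=-167/93
  seg 1: a=2 b=224/93 c=-167/31 d=184/93
  seg 2: a=1 b=-226/93 c=17/31 d=-17/279
S(1/4) = -4125/1984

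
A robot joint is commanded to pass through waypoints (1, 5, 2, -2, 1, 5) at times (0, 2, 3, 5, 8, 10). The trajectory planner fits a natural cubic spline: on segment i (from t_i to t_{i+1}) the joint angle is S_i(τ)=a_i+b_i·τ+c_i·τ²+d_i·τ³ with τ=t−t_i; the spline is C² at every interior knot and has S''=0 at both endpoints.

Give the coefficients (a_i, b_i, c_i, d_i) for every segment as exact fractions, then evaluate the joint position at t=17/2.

Δ: Δ0=2, Δ1=-3, Δ2=-2, Δ3=1, Δ4=2
row 1: diag=6, rhs=-30; c'=1/6, d'=-5
row 2: denom=6−1·1/6=35/6; d'=(6−1·-5)/(35/6)=66/35
row 3: denom=10−2·12/35=326/35; d'=(18−2·66/35)/(326/35)=249/163
row 4: denom=10−3·105/326=2945/326; d'=(6−3·249/163)/(2945/326)=462/2945
back: M4=462/2945
back: M3=249/163−105/326·462/2945=870/589
back: M2=66/35−12/35·870/589=4062/2945
back: M1=-5−1/6·4062/2945=-15402/2945
M: M0=0, M1=-15402/2945, M2=4062/2945, M3=870/589, M4=462/2945, M5=0
seg 0: a=1, c=M0/2=0, d=(M1−M0)/(6·2)=-2567/5890, b=Δ0−h0·(2M0+M1)/6=11024/2945
seg 1: a=5, c=M1/2=-7701/2945, d=(M2−M1)/(6·1)=3244/2945, b=Δ1−h1·(2M1+M2)/6=-4378/2945
seg 2: a=2, c=M2/2=2031/2945, d=(M3−M2)/(6·2)=24/2945, b=Δ2−h2·(2M2+M3)/6=-10048/2945
seg 3: a=-2, c=M3/2=435/589, d=(M4−M3)/(6·3)=-216/2945, b=Δ3−h3·(2M3+M4)/6=-1636/2945
seg 4: a=1, c=M4/2=231/2945, d=(M5−M4)/(6·2)=-77/5890, b=Δ4−h4·(2M4+M5)/6=5582/2945
t_q=17/2 → seg 4, τ=1/2; S=1+5582/2945·τ+231/2945·τ²+-77/5890·τ³=92623/47120

  seg 0: a=1 b=11024/2945 c=0 d=-2567/5890
  seg 1: a=5 b=-4378/2945 c=-7701/2945 d=3244/2945
  seg 2: a=2 b=-10048/2945 c=2031/2945 d=24/2945
  seg 3: a=-2 b=-1636/2945 c=435/589 d=-216/2945
  seg 4: a=1 b=5582/2945 c=231/2945 d=-77/5890
S(17/2) = 92623/47120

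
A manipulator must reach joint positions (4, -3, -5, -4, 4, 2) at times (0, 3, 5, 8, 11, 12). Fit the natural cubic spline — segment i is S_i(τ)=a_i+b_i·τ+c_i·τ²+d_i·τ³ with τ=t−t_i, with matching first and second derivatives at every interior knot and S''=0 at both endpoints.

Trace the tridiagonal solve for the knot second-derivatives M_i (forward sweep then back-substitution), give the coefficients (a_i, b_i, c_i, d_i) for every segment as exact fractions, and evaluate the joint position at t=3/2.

  seg 0: a=4 b=-1741/636 c=0 d=257/5724
  seg 1: a=-3 b=-485/318 c=257/636 d=-15/212
  seg 2: a=-5 b=-241/318 c=-13/636 d=733/5724
  seg 3: a=-4 b=1639/636 c=60/53 d=-701/1908
  seg 4: a=4 b=-175/318 c=-461/212 d=461/636
S(3/2) = 77/1696

Δ: Δ0=-7/3, Δ1=-1, Δ2=1/3, Δ3=8/3, Δ4=-2
row 1: diag=10, rhs=8; c'=1/5, d'=4/5
row 2: denom=10−2·1/5=48/5; d'=(8−2·4/5)/(48/5)=2/3
row 3: denom=12−3·5/16=177/16; d'=(14−3·2/3)/(177/16)=64/59
row 4: denom=8−3·16/59=424/59; d'=(-28−3·64/59)/(424/59)=-461/106
back: M4=-461/106
back: M3=64/59−16/59·-461/106=120/53
back: M2=2/3−5/16·120/53=-13/318
back: M1=4/5−1/5·-13/318=257/318
M: M0=0, M1=257/318, M2=-13/318, M3=120/53, M4=-461/106, M5=0
seg 0: a=4, c=M0/2=0, d=(M1−M0)/(6·3)=257/5724, b=Δ0−h0·(2M0+M1)/6=-1741/636
seg 1: a=-3, c=M1/2=257/636, d=(M2−M1)/(6·2)=-15/212, b=Δ1−h1·(2M1+M2)/6=-485/318
seg 2: a=-5, c=M2/2=-13/636, d=(M3−M2)/(6·3)=733/5724, b=Δ2−h2·(2M2+M3)/6=-241/318
seg 3: a=-4, c=M3/2=60/53, d=(M4−M3)/(6·3)=-701/1908, b=Δ3−h3·(2M3+M4)/6=1639/636
seg 4: a=4, c=M4/2=-461/212, d=(M5−M4)/(6·1)=461/636, b=Δ4−h4·(2M4+M5)/6=-175/318
t_q=3/2 → seg 0, τ=3/2; S=4+-1741/636·τ+0·τ²+257/5724·τ³=77/1696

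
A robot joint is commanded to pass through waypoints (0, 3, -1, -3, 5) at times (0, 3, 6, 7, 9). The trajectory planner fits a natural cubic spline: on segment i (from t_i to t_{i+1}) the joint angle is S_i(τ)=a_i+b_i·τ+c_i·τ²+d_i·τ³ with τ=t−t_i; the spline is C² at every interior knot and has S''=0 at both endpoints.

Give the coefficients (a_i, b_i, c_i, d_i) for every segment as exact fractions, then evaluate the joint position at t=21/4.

Δ: Δ0=1, Δ1=-4/3, Δ2=-2, Δ3=4
row 1: diag=12, rhs=-14; c'=1/4, d'=-7/6
row 2: denom=8−3·1/4=29/4; d'=(-4−3·-7/6)/(29/4)=-2/29
row 3: denom=6−1·4/29=170/29; d'=(36−1·-2/29)/(170/29)=523/85
back: M3=523/85
back: M2=-2/29−4/29·523/85=-78/85
back: M1=-7/6−1/4·-78/85=-239/255
M: M0=0, M1=-239/255, M2=-78/85, M3=523/85, M4=0
seg 0: a=0, c=M0/2=0, d=(M1−M0)/(6·3)=-239/4590, b=Δ0−h0·(2M0+M1)/6=749/510
seg 1: a=3, c=M1/2=-239/510, d=(M2−M1)/(6·3)=1/918, b=Δ1−h1·(2M1+M2)/6=16/255
seg 2: a=-1, c=M2/2=-39/85, d=(M3−M2)/(6·1)=601/510, b=Δ2−h2·(2M2+M3)/6=-1387/510
seg 3: a=-3, c=M3/2=523/170, d=(M4−M3)/(6·2)=-523/1020, b=Δ3−h3·(2M3+M4)/6=-26/255
t_q=21/4 → seg 1, τ=9/4; S=3+16/255·τ+-239/510·τ²+1/918·τ³=8499/10880

  seg 0: a=0 b=749/510 c=0 d=-239/4590
  seg 1: a=3 b=16/255 c=-239/510 d=1/918
  seg 2: a=-1 b=-1387/510 c=-39/85 d=601/510
  seg 3: a=-3 b=-26/255 c=523/170 d=-523/1020
S(21/4) = 8499/10880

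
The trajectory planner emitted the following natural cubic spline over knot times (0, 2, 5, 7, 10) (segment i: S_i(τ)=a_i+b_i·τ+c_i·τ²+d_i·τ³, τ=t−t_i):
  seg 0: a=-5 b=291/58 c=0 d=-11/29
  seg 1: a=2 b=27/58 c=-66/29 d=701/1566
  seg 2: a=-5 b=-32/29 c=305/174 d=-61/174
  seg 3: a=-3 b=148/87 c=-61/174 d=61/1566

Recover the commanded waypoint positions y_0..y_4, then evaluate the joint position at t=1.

y_0 = S_0(0) = a_0 = -5
y_1 = S_1(0) = a_1 = 2
y_2 = S_2(0) = a_2 = -5
y_3 = S_3(0) = a_3 = -3
y_4 = S_3(3) = 0
t_q=1 is in segment 0 (τ=1); S_0(τ)=-21/58

y_0=-5 y_1=2 y_2=-5 y_3=-3 y_4=0
S(1) = -21/58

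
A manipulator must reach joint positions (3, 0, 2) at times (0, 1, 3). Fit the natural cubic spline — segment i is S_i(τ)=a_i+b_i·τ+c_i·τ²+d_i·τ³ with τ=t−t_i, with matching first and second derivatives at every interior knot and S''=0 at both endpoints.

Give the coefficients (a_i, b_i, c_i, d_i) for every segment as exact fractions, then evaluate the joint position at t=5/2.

Δ: Δ0=-3, Δ1=1
row 1: diag=6, rhs=24; c'=1/3, d'=4
back: M1=4
M: M0=0, M1=4, M2=0
seg 0: a=3, c=M0/2=0, d=(M1−M0)/(6·1)=2/3, b=Δ0−h0·(2M0+M1)/6=-11/3
seg 1: a=0, c=M1/2=2, d=(M2−M1)/(6·2)=-1/3, b=Δ1−h1·(2M1+M2)/6=-5/3
t_q=5/2 → seg 1, τ=3/2; S=0+-5/3·τ+2·τ²+-1/3·τ³=7/8

  seg 0: a=3 b=-11/3 c=0 d=2/3
  seg 1: a=0 b=-5/3 c=2 d=-1/3
S(5/2) = 7/8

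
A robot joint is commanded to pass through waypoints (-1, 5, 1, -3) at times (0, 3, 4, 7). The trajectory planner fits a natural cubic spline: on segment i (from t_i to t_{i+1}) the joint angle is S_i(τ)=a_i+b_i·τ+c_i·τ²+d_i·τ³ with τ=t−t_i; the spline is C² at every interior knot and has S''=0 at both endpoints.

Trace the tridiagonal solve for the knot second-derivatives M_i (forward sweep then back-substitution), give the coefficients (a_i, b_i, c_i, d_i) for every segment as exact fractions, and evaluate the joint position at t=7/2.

Δ: Δ0=2, Δ1=-4, Δ2=-4/3
row 1: diag=8, rhs=-36; c'=1/8, d'=-9/2
row 2: denom=8−1·1/8=63/8; d'=(16−1·-9/2)/(63/8)=164/63
back: M2=164/63
back: M1=-9/2−1/8·164/63=-304/63
M: M0=0, M1=-304/63, M2=164/63, M3=0
seg 0: a=-1, c=M0/2=0, d=(M1−M0)/(6·3)=-152/567, b=Δ0−h0·(2M0+M1)/6=278/63
seg 1: a=5, c=M1/2=-152/63, d=(M2−M1)/(6·1)=26/21, b=Δ1−h1·(2M1+M2)/6=-178/63
seg 2: a=1, c=M2/2=82/63, d=(M3−M2)/(6·3)=-82/567, b=Δ2−h2·(2M2+M3)/6=-248/63
t_q=7/2 → seg 1, τ=1/2; S=5+-178/63·τ+-152/63·τ²+26/21·τ³=113/36

  seg 0: a=-1 b=278/63 c=0 d=-152/567
  seg 1: a=5 b=-178/63 c=-152/63 d=26/21
  seg 2: a=1 b=-248/63 c=82/63 d=-82/567
S(7/2) = 113/36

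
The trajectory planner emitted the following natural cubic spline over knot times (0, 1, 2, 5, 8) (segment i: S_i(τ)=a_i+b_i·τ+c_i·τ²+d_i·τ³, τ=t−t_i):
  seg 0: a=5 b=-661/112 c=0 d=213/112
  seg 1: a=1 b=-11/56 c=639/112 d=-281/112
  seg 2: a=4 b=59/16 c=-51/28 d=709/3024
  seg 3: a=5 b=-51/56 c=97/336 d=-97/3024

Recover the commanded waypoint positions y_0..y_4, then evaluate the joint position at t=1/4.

y_0=5 y_1=1 y_2=4 y_3=5 y_4=4
S(1/4) = 25477/7168

y_0 = S_0(0) = a_0 = 5
y_1 = S_1(0) = a_1 = 1
y_2 = S_2(0) = a_2 = 4
y_3 = S_3(0) = a_3 = 5
y_4 = S_3(3) = 4
t_q=1/4 is in segment 0 (τ=1/4); S_0(τ)=25477/7168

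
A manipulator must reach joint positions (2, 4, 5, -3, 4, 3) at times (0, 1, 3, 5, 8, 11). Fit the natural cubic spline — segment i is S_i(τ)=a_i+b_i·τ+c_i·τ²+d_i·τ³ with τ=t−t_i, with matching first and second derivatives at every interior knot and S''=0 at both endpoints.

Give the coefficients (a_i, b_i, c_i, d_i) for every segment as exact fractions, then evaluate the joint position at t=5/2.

  seg 0: a=2 b=3039/1532 c=0 d=25/1532
  seg 1: a=4 b=1557/766 c=75/1532 d=-1249/3064
  seg 2: a=5 b=-1020/383 c=-918/383 d=331/383
  seg 3: a=-3 b=-720/383 c=1068/383 d=-4771/10341
  seg 4: a=4 b=917/383 c=-1567/1149 d=1567/10341
S(5/2) = 141761/24512

Δ: Δ0=2, Δ1=1/2, Δ2=-4, Δ3=7/3, Δ4=-1/3
row 1: diag=6, rhs=-9; c'=1/3, d'=-3/2
row 2: denom=8−2·1/3=22/3; d'=(-27−2·-3/2)/(22/3)=-36/11
row 3: denom=10−2·3/11=104/11; d'=(38−2·-36/11)/(104/11)=245/52
row 4: denom=12−3·33/104=1149/104; d'=(-16−3·245/52)/(1149/104)=-3134/1149
back: M4=-3134/1149
back: M3=245/52−33/104·-3134/1149=2136/383
back: M2=-36/11−3/11·2136/383=-1836/383
back: M1=-3/2−1/3·-1836/383=75/766
M: M0=0, M1=75/766, M2=-1836/383, M3=2136/383, M4=-3134/1149, M5=0
seg 0: a=2, c=M0/2=0, d=(M1−M0)/(6·1)=25/1532, b=Δ0−h0·(2M0+M1)/6=3039/1532
seg 1: a=4, c=M1/2=75/1532, d=(M2−M1)/(6·2)=-1249/3064, b=Δ1−h1·(2M1+M2)/6=1557/766
seg 2: a=5, c=M2/2=-918/383, d=(M3−M2)/(6·2)=331/383, b=Δ2−h2·(2M2+M3)/6=-1020/383
seg 3: a=-3, c=M3/2=1068/383, d=(M4−M3)/(6·3)=-4771/10341, b=Δ3−h3·(2M3+M4)/6=-720/383
seg 4: a=4, c=M4/2=-1567/1149, d=(M5−M4)/(6·3)=1567/10341, b=Δ4−h4·(2M4+M5)/6=917/383
t_q=5/2 → seg 1, τ=3/2; S=4+1557/766·τ+75/1532·τ²+-1249/3064·τ³=141761/24512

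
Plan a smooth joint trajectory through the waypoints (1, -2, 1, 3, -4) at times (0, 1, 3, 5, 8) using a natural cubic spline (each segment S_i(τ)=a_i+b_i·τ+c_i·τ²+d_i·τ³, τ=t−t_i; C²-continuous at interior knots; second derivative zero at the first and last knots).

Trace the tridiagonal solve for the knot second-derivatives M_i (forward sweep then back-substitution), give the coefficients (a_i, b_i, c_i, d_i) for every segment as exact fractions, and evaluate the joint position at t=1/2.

Δ: Δ0=-3, Δ1=3/2, Δ2=1, Δ3=-7/3
row 1: diag=6, rhs=27; c'=1/3, d'=9/2
row 2: denom=8−2·1/3=22/3; d'=(-3−2·9/2)/(22/3)=-18/11
row 3: denom=10−2·3/11=104/11; d'=(-20−2·-18/11)/(104/11)=-23/13
back: M3=-23/13
back: M2=-18/11−3/11·-23/13=-15/13
back: M1=9/2−1/3·-15/13=127/26
M: M0=0, M1=127/26, M2=-15/13, M3=-23/13, M4=0
seg 0: a=1, c=M0/2=0, d=(M1−M0)/(6·1)=127/156, b=Δ0−h0·(2M0+M1)/6=-595/156
seg 1: a=-2, c=M1/2=127/52, d=(M2−M1)/(6·2)=-157/312, b=Δ1−h1·(2M1+M2)/6=-107/78
seg 2: a=1, c=M2/2=-15/26, d=(M3−M2)/(6·2)=-2/39, b=Δ2−h2·(2M2+M3)/6=92/39
seg 3: a=3, c=M3/2=-23/26, d=(M4−M3)/(6·3)=23/234, b=Δ3−h3·(2M3+M4)/6=-22/39
t_q=1/2 → seg 0, τ=1/2; S=1+-595/156·τ+0·τ²+127/156·τ³=-335/416

  seg 0: a=1 b=-595/156 c=0 d=127/156
  seg 1: a=-2 b=-107/78 c=127/52 d=-157/312
  seg 2: a=1 b=92/39 c=-15/26 d=-2/39
  seg 3: a=3 b=-22/39 c=-23/26 d=23/234
S(1/2) = -335/416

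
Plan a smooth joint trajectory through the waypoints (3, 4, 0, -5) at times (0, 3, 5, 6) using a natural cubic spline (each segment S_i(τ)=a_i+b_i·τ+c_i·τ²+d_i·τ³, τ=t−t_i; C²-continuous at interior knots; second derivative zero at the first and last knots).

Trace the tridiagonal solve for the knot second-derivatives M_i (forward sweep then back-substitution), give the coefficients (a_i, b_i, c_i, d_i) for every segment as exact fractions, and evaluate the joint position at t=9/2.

Δ: Δ0=1/3, Δ1=-2, Δ2=-5
row 1: diag=10, rhs=-14; c'=1/5, d'=-7/5
row 2: denom=6−2·1/5=28/5; d'=(-18−2·-7/5)/(28/5)=-19/7
back: M2=-19/7
back: M1=-7/5−1/5·-19/7=-6/7
M: M0=0, M1=-6/7, M2=-19/7, M3=0
seg 0: a=3, c=M0/2=0, d=(M1−M0)/(6·3)=-1/21, b=Δ0−h0·(2M0+M1)/6=16/21
seg 1: a=4, c=M1/2=-3/7, d=(M2−M1)/(6·2)=-13/84, b=Δ1−h1·(2M1+M2)/6=-11/21
seg 2: a=0, c=M2/2=-19/14, d=(M3−M2)/(6·1)=19/42, b=Δ2−h2·(2M2+M3)/6=-86/21
t_q=9/2 → seg 1, τ=3/2; S=4+-11/21·τ+-3/7·τ²+-13/84·τ³=387/224

  seg 0: a=3 b=16/21 c=0 d=-1/21
  seg 1: a=4 b=-11/21 c=-3/7 d=-13/84
  seg 2: a=0 b=-86/21 c=-19/14 d=19/42
S(9/2) = 387/224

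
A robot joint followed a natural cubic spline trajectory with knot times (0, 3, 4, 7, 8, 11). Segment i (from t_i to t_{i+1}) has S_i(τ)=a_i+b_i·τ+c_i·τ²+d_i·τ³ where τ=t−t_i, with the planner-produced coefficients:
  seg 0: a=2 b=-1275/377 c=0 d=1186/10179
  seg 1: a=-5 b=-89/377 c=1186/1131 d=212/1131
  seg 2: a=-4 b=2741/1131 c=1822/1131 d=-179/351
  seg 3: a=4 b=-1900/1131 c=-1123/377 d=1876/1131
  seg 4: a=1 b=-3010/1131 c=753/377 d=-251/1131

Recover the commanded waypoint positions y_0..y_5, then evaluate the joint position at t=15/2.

y_0 = S_0(0) = a_0 = 2
y_1 = S_1(0) = a_1 = -5
y_2 = S_2(0) = a_2 = -4
y_3 = S_3(0) = a_3 = 4
y_4 = S_4(0) = a_4 = 1
y_5 = S_4(3) = 5
t_q=15/2 is in segment 3 (τ=1/2); S_3(τ)=3955/1508

y_0=2 y_1=-5 y_2=-4 y_3=4 y_4=1 y_5=5
S(15/2) = 3955/1508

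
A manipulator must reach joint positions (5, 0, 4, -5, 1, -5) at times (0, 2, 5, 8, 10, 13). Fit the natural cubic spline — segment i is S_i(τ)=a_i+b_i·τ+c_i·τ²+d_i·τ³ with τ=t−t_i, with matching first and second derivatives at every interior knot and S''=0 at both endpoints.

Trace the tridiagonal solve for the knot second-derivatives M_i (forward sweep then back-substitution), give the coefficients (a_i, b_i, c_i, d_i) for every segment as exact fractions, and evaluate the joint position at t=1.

Δ: Δ0=-5/2, Δ1=4/3, Δ2=-3, Δ3=3, Δ4=-2
row 1: diag=10, rhs=23; c'=3/10, d'=23/10
row 2: denom=12−3·3/10=111/10; d'=(-26−3·23/10)/(111/10)=-329/111
row 3: denom=10−3·10/37=340/37; d'=(36−3·-329/111)/(340/37)=1661/340
row 4: denom=10−2·37/170=813/85; d'=(-30−2·1661/340)/(813/85)=-6761/1626
back: M4=-6761/1626
back: M3=1661/340−37/170·-6761/1626=9415/1626
back: M2=-329/111−10/37·9415/1626=-3682/813
back: M1=23/10−3/10·-3682/813=1983/542
M: M0=0, M1=1983/542, M2=-3682/813, M3=9415/1626, M4=-6761/1626, M5=0
seg 0: a=5, c=M0/2=0, d=(M1−M0)/(6·2)=661/2168, b=Δ0−h0·(2M0+M1)/6=-1008/271
seg 1: a=0, c=M1/2=1983/1084, d=(M2−M1)/(6·3)=-13313/29268, b=Δ1−h1·(2M1+M2)/6=-33/542
seg 2: a=4, c=M2/2=-1841/813, d=(M3−M2)/(6·3)=5593/9756, b=Δ2−h2·(2M2+M3)/6=-1481/1084
seg 3: a=-5, c=M3/2=9415/3252, d=(M4−M3)/(6·2)=-674/813, b=Δ3−h3·(2M3+M4)/6=285/542
seg 4: a=1, c=M4/2=-6761/3252, d=(M5−M4)/(6·3)=6761/29268, b=Δ4−h4·(2M4+M5)/6=3509/1626
t_q=1 → seg 0, τ=1; S=5+-1008/271·τ+0·τ²+661/2168·τ³=3437/2168

  seg 0: a=5 b=-1008/271 c=0 d=661/2168
  seg 1: a=0 b=-33/542 c=1983/1084 d=-13313/29268
  seg 2: a=4 b=-1481/1084 c=-1841/813 d=5593/9756
  seg 3: a=-5 b=285/542 c=9415/3252 d=-674/813
  seg 4: a=1 b=3509/1626 c=-6761/3252 d=6761/29268
S(1) = 3437/2168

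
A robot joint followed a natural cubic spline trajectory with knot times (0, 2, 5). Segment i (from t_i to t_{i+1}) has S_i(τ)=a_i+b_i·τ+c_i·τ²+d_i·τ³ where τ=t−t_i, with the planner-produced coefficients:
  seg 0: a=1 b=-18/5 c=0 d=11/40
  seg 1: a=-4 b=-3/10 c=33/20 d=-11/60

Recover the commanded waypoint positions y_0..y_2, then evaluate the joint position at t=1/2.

y_0=1 y_1=-4 y_2=5
S(1/2) = -49/64

y_0 = S_0(0) = a_0 = 1
y_1 = S_1(0) = a_1 = -4
y_2 = S_1(3) = 5
t_q=1/2 is in segment 0 (τ=1/2); S_0(τ)=-49/64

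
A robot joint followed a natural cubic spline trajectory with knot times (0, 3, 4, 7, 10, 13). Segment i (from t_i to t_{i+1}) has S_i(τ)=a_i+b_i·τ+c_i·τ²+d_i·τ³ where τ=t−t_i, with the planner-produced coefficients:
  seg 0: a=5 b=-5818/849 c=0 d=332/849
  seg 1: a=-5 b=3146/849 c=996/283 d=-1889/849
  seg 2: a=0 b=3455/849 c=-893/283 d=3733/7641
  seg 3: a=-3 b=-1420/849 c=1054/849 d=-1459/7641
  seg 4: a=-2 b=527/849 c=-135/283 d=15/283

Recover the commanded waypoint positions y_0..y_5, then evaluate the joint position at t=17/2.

y_0 = S_0(0) = a_0 = 5
y_1 = S_1(0) = a_1 = -5
y_2 = S_2(0) = a_2 = 0
y_3 = S_3(0) = a_3 = -3
y_4 = S_4(0) = a_4 = -2
y_5 = S_4(3) = -3
t_q=17/2 is in segment 3 (τ=3/2); S_3(τ)=-7607/2264

y_0=5 y_1=-5 y_2=0 y_3=-3 y_4=-2 y_5=-3
S(17/2) = -7607/2264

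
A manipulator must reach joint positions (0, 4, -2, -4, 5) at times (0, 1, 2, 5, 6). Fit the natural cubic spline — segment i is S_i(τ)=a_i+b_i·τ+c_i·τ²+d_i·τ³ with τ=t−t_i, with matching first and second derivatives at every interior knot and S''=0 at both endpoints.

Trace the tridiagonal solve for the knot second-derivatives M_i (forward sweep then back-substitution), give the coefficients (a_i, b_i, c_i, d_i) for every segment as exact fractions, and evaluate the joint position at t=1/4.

Δ: Δ0=4, Δ1=-6, Δ2=-2/3, Δ3=9
row 1: diag=4, rhs=-60; c'=1/4, d'=-15
row 2: denom=8−1·1/4=31/4; d'=(32−1·-15)/(31/4)=188/31
row 3: denom=8−3·12/31=212/31; d'=(58−3·188/31)/(212/31)=617/106
back: M3=617/106
back: M2=188/31−12/31·617/106=202/53
back: M1=-15−1/4·202/53=-1691/106
M: M0=0, M1=-1691/106, M2=202/53, M3=617/106, M4=0
seg 0: a=0, c=M0/2=0, d=(M1−M0)/(6·1)=-1691/636, b=Δ0−h0·(2M0+M1)/6=4235/636
seg 1: a=4, c=M1/2=-1691/212, d=(M2−M1)/(6·1)=2095/636, b=Δ1−h1·(2M1+M2)/6=-419/318
seg 2: a=-2, c=M2/2=101/53, d=(M3−M2)/(6·3)=71/636, b=Δ2−h2·(2M2+M3)/6=-4699/636
seg 3: a=-4, c=M3/2=617/212, d=(M4−M3)/(6·1)=-617/636, b=Δ3−h3·(2M3+M4)/6=2245/318
t_q=1/4 → seg 0, τ=1/4; S=0+4235/636·τ+0·τ²+-1691/636·τ³=22023/13568

  seg 0: a=0 b=4235/636 c=0 d=-1691/636
  seg 1: a=4 b=-419/318 c=-1691/212 d=2095/636
  seg 2: a=-2 b=-4699/636 c=101/53 d=71/636
  seg 3: a=-4 b=2245/318 c=617/212 d=-617/636
S(1/4) = 22023/13568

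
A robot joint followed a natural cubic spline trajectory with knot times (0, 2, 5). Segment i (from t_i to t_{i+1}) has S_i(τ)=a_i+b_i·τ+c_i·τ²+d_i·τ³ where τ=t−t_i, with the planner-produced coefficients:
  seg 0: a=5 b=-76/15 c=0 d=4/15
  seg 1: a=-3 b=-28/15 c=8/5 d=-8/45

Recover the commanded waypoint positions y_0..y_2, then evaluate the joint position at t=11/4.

y_0 = S_0(0) = a_0 = 5
y_1 = S_1(0) = a_1 = -3
y_2 = S_1(3) = 1
t_q=11/4 is in segment 1 (τ=3/4); S_1(τ)=-143/40

y_0=5 y_1=-3 y_2=1
S(11/4) = -143/40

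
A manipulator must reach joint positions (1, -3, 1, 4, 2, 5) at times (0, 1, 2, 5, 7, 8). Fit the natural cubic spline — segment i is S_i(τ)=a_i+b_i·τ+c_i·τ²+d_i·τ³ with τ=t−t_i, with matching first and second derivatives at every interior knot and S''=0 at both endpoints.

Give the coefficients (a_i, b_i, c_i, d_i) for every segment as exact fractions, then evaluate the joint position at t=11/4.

Δ: Δ0=-4, Δ1=4, Δ2=1, Δ3=-1, Δ4=3
row 1: diag=4, rhs=48; c'=1/4, d'=12
row 2: denom=8−1·1/4=31/4; d'=(-18−1·12)/(31/4)=-120/31
row 3: denom=10−3·12/31=274/31; d'=(-12−3·-120/31)/(274/31)=-6/137
row 4: denom=6−2·31/137=760/137; d'=(24−2·-6/137)/(760/137)=165/38
back: M4=165/38
back: M3=-6/137−31/137·165/38=-39/38
back: M2=-120/31−12/31·-39/38=-66/19
back: M1=12−1/4·-66/19=489/38
M: M0=0, M1=489/38, M2=-66/19, M3=-39/38, M4=165/38, M5=0
seg 0: a=1, c=M0/2=0, d=(M1−M0)/(6·1)=163/76, b=Δ0−h0·(2M0+M1)/6=-467/76
seg 1: a=-3, c=M1/2=489/76, d=(M2−M1)/(6·1)=-207/76, b=Δ1−h1·(2M1+M2)/6=11/38
seg 2: a=1, c=M2/2=-33/19, d=(M3−M2)/(6·3)=31/228, b=Δ2−h2·(2M2+M3)/6=379/76
seg 3: a=4, c=M3/2=-39/76, d=(M4−M3)/(6·2)=17/38, b=Δ3−h3·(2M3+M4)/6=-67/38
seg 4: a=2, c=M4/2=165/76, d=(M5−M4)/(6·1)=-55/76, b=Δ4−h4·(2M4+M5)/6=59/38
t_q=11/4 → seg 2, τ=3/4; S=1+379/76·τ+-33/19·τ²+31/228·τ³=18583/4864

  seg 0: a=1 b=-467/76 c=0 d=163/76
  seg 1: a=-3 b=11/38 c=489/76 d=-207/76
  seg 2: a=1 b=379/76 c=-33/19 d=31/228
  seg 3: a=4 b=-67/38 c=-39/76 d=17/38
  seg 4: a=2 b=59/38 c=165/76 d=-55/76
S(11/4) = 18583/4864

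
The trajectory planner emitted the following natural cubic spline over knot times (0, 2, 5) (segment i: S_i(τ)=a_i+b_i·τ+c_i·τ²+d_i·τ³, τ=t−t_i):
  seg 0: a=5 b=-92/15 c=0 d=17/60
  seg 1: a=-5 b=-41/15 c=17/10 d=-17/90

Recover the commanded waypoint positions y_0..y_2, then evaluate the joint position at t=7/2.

y_0 = S_0(0) = a_0 = 5
y_1 = S_1(0) = a_1 = -5
y_2 = S_1(3) = -3
t_q=7/2 is in segment 1 (τ=3/2); S_1(τ)=-473/80

y_0=5 y_1=-5 y_2=-3
S(7/2) = -473/80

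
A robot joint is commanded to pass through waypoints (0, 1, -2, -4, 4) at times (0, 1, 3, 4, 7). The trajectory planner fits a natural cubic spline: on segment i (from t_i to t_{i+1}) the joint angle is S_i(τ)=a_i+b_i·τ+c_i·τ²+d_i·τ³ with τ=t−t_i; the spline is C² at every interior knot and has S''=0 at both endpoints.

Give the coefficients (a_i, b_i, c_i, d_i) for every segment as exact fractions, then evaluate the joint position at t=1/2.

  seg 0: a=0 b=2101/1500 c=0 d=-601/1500
  seg 1: a=1 b=149/750 c=-601/500 d=529/3000
  seg 2: a=-2 b=-187/75 c=-18/125 d=239/375
  seg 3: a=-4 b=-326/375 c=221/125 d=-221/1125
S(1/2) = 2601/4000

Δ: Δ0=1, Δ1=-3/2, Δ2=-2, Δ3=8/3
row 1: diag=6, rhs=-15; c'=1/3, d'=-5/2
row 2: denom=6−2·1/3=16/3; d'=(-3−2·-5/2)/(16/3)=3/8
row 3: denom=8−1·3/16=125/16; d'=(28−1·3/8)/(125/16)=442/125
back: M3=442/125
back: M2=3/8−3/16·442/125=-36/125
back: M1=-5/2−1/3·-36/125=-601/250
M: M0=0, M1=-601/250, M2=-36/125, M3=442/125, M4=0
seg 0: a=0, c=M0/2=0, d=(M1−M0)/(6·1)=-601/1500, b=Δ0−h0·(2M0+M1)/6=2101/1500
seg 1: a=1, c=M1/2=-601/500, d=(M2−M1)/(6·2)=529/3000, b=Δ1−h1·(2M1+M2)/6=149/750
seg 2: a=-2, c=M2/2=-18/125, d=(M3−M2)/(6·1)=239/375, b=Δ2−h2·(2M2+M3)/6=-187/75
seg 3: a=-4, c=M3/2=221/125, d=(M4−M3)/(6·3)=-221/1125, b=Δ3−h3·(2M3+M4)/6=-326/375
t_q=1/2 → seg 0, τ=1/2; S=0+2101/1500·τ+0·τ²+-601/1500·τ³=2601/4000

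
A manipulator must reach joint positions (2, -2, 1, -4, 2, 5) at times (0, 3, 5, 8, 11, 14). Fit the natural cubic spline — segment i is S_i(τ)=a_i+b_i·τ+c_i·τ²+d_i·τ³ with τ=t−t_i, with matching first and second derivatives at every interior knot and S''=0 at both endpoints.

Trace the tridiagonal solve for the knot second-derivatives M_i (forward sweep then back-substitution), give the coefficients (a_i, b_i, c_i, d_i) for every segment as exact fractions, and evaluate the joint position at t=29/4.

  seg 0: a=2 b=-138/55 c=0 d=194/1485
  seg 1: a=-2 b=56/55 c=194/165 d=-617/1320
  seg 2: a=1 b=37/330 c=-215/132 d=2051/5940
  seg 3: a=-4 b=-223/660 c=244/165 d=-277/1188
  seg 4: a=2 b=739/330 c=-409/660 d=409/5940
S(29/4) = -43091/14080

Δ: Δ0=-4/3, Δ1=3/2, Δ2=-5/3, Δ3=2, Δ4=1
row 1: diag=10, rhs=17; c'=1/5, d'=17/10
row 2: denom=10−2·1/5=48/5; d'=(-19−2·17/10)/(48/5)=-7/3
row 3: denom=12−3·5/16=177/16; d'=(22−3·-7/3)/(177/16)=464/177
row 4: denom=12−3·16/59=660/59; d'=(-6−3·464/177)/(660/59)=-409/330
back: M4=-409/330
back: M3=464/177−16/59·-409/330=488/165
back: M2=-7/3−5/16·488/165=-215/66
back: M1=17/10−1/5·-215/66=388/165
M: M0=0, M1=388/165, M2=-215/66, M3=488/165, M4=-409/330, M5=0
seg 0: a=2, c=M0/2=0, d=(M1−M0)/(6·3)=194/1485, b=Δ0−h0·(2M0+M1)/6=-138/55
seg 1: a=-2, c=M1/2=194/165, d=(M2−M1)/(6·2)=-617/1320, b=Δ1−h1·(2M1+M2)/6=56/55
seg 2: a=1, c=M2/2=-215/132, d=(M3−M2)/(6·3)=2051/5940, b=Δ2−h2·(2M2+M3)/6=37/330
seg 3: a=-4, c=M3/2=244/165, d=(M4−M3)/(6·3)=-277/1188, b=Δ3−h3·(2M3+M4)/6=-223/660
seg 4: a=2, c=M4/2=-409/660, d=(M5−M4)/(6·3)=409/5940, b=Δ4−h4·(2M4+M5)/6=739/330
t_q=29/4 → seg 2, τ=9/4; S=1+37/330·τ+-215/132·τ²+2051/5940·τ³=-43091/14080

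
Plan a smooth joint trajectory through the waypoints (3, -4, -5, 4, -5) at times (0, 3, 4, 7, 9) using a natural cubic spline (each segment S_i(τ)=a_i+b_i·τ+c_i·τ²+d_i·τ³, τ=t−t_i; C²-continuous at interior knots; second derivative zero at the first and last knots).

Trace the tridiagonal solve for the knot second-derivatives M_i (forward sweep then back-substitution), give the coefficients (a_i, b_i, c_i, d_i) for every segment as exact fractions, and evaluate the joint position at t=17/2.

Δ: Δ0=-7/3, Δ1=-1, Δ2=3, Δ3=-9/2
row 1: diag=8, rhs=8; c'=1/8, d'=1
row 2: denom=8−1·1/8=63/8; d'=(24−1·1)/(63/8)=184/63
row 3: denom=10−3·8/21=62/7; d'=(-45−3·184/63)/(62/7)=-1129/186
back: M3=-1129/186
back: M2=184/63−8/21·-1129/186=1460/279
back: M1=1−1/8·1460/279=193/558
M: M0=0, M1=193/558, M2=1460/279, M3=-1129/186, M4=0
seg 0: a=3, c=M0/2=0, d=(M1−M0)/(6·3)=193/10044, b=Δ0−h0·(2M0+M1)/6=-2797/1116
seg 1: a=-4, c=M1/2=193/1116, d=(M2−M1)/(6·1)=101/124, b=Δ1−h1·(2M1+M2)/6=-1109/558
seg 2: a=-5, c=M2/2=730/279, d=(M3−M2)/(6·3)=-6307/10044, b=Δ2−h2·(2M2+M3)/6=895/1116
seg 3: a=4, c=M3/2=-1129/372, d=(M4−M3)/(6·2)=1129/2232, b=Δ3−h3·(2M3+M4)/6=-253/558
t_q=17/2 → seg 3, τ=3/2; S=4+-253/558·τ+-1129/372·τ²+1129/2232·τ³=-10723/5952

  seg 0: a=3 b=-2797/1116 c=0 d=193/10044
  seg 1: a=-4 b=-1109/558 c=193/1116 d=101/124
  seg 2: a=-5 b=895/1116 c=730/279 d=-6307/10044
  seg 3: a=4 b=-253/558 c=-1129/372 d=1129/2232
S(17/2) = -10723/5952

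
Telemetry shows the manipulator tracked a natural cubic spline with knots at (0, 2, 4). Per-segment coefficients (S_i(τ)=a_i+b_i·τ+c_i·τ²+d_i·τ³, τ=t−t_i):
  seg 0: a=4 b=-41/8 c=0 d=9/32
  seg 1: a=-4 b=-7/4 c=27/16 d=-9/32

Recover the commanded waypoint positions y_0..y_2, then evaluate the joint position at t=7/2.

y_0 = S_0(0) = a_0 = 4
y_1 = S_1(0) = a_1 = -4
y_2 = S_1(2) = -3
t_q=7/2 is in segment 1 (τ=3/2); S_1(τ)=-967/256

y_0=4 y_1=-4 y_2=-3
S(7/2) = -967/256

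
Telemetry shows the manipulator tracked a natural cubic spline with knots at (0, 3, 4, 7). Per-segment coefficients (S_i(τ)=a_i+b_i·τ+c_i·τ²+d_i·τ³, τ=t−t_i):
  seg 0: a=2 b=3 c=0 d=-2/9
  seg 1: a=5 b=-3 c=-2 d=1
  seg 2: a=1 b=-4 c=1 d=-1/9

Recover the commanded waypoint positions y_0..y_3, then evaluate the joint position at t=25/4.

y_0 = S_0(0) = a_0 = 2
y_1 = S_1(0) = a_1 = 5
y_2 = S_2(0) = a_2 = 1
y_3 = S_2(3) = -5
t_q=25/4 is in segment 2 (τ=9/4); S_2(τ)=-269/64

y_0=2 y_1=5 y_2=1 y_3=-5
S(25/4) = -269/64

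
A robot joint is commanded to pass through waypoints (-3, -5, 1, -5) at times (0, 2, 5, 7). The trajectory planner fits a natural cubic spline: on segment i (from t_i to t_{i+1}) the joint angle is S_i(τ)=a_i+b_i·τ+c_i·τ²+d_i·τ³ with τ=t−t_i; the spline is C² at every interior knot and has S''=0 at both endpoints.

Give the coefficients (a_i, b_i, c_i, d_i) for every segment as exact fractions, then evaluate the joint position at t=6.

Δ: Δ0=-1, Δ1=2, Δ2=-3
row 1: diag=10, rhs=18; c'=3/10, d'=9/5
row 2: denom=10−3·3/10=91/10; d'=(-30−3·9/5)/(91/10)=-354/91
back: M2=-354/91
back: M1=9/5−3/10·-354/91=270/91
M: M0=0, M1=270/91, M2=-354/91, M3=0
seg 0: a=-3, c=M0/2=0, d=(M1−M0)/(6·2)=45/182, b=Δ0−h0·(2M0+M1)/6=-181/91
seg 1: a=-5, c=M1/2=135/91, d=(M2−M1)/(6·3)=-8/21, b=Δ1−h1·(2M1+M2)/6=89/91
seg 2: a=1, c=M2/2=-177/91, d=(M3−M2)/(6·2)=59/182, b=Δ2−h2·(2M2+M3)/6=-37/91
t_q=6 → seg 2, τ=1; S=1+-37/91·τ+-177/91·τ²+59/182·τ³=-187/182

  seg 0: a=-3 b=-181/91 c=0 d=45/182
  seg 1: a=-5 b=89/91 c=135/91 d=-8/21
  seg 2: a=1 b=-37/91 c=-177/91 d=59/182
S(6) = -187/182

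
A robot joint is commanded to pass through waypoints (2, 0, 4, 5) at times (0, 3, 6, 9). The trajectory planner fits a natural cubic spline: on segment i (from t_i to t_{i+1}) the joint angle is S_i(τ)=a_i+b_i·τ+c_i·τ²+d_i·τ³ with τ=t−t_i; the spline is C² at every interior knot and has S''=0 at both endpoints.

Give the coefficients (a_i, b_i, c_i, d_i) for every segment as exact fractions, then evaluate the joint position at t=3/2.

Δ: Δ0=-2/3, Δ1=4/3, Δ2=1/3
row 1: diag=12, rhs=12; c'=1/4, d'=1
row 2: denom=12−3·1/4=45/4; d'=(-6−3·1)/(45/4)=-4/5
back: M2=-4/5
back: M1=1−1/4·-4/5=6/5
M: M0=0, M1=6/5, M2=-4/5, M3=0
seg 0: a=2, c=M0/2=0, d=(M1−M0)/(6·3)=1/15, b=Δ0−h0·(2M0+M1)/6=-19/15
seg 1: a=0, c=M1/2=3/5, d=(M2−M1)/(6·3)=-1/9, b=Δ1−h1·(2M1+M2)/6=8/15
seg 2: a=4, c=M2/2=-2/5, d=(M3−M2)/(6·3)=2/45, b=Δ2−h2·(2M2+M3)/6=17/15
t_q=3/2 → seg 0, τ=3/2; S=2+-19/15·τ+0·τ²+1/15·τ³=13/40

  seg 0: a=2 b=-19/15 c=0 d=1/15
  seg 1: a=0 b=8/15 c=3/5 d=-1/9
  seg 2: a=4 b=17/15 c=-2/5 d=2/45
S(3/2) = 13/40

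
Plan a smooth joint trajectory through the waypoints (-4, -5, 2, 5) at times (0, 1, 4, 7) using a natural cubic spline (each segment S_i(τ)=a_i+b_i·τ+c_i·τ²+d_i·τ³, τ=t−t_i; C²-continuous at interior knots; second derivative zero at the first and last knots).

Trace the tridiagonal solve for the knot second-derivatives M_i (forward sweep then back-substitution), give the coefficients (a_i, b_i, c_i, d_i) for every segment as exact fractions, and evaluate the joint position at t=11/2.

Δ: Δ0=-1, Δ1=7/3, Δ2=1
row 1: diag=8, rhs=20; c'=3/8, d'=5/2
row 2: denom=12−3·3/8=87/8; d'=(-8−3·5/2)/(87/8)=-124/87
back: M2=-124/87
back: M1=5/2−3/8·-124/87=88/29
M: M0=0, M1=88/29, M2=-124/87, M3=0
seg 0: a=-4, c=M0/2=0, d=(M1−M0)/(6·1)=44/87, b=Δ0−h0·(2M0+M1)/6=-131/87
seg 1: a=-5, c=M1/2=44/29, d=(M2−M1)/(6·3)=-194/783, b=Δ1−h1·(2M1+M2)/6=1/87
seg 2: a=2, c=M2/2=-62/87, d=(M3−M2)/(6·3)=62/783, b=Δ2−h2·(2M2+M3)/6=211/87
t_q=11/2 → seg 2, τ=3/2; S=2+211/87·τ+-62/87·τ²+62/783·τ³=499/116

  seg 0: a=-4 b=-131/87 c=0 d=44/87
  seg 1: a=-5 b=1/87 c=44/29 d=-194/783
  seg 2: a=2 b=211/87 c=-62/87 d=62/783
S(11/2) = 499/116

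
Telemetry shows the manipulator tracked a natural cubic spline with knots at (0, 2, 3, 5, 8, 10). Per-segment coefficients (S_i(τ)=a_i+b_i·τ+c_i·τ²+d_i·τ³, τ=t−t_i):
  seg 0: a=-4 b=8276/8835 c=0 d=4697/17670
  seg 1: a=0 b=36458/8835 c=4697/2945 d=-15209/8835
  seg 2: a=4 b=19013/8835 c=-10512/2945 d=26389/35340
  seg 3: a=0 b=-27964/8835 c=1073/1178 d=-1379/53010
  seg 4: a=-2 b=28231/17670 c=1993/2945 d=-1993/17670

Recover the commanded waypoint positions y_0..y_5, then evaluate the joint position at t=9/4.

y_0=-4 y_1=0 y_2=4 y_3=0 y_4=-2 y_5=3
S(9/4) = 208161/188480

y_0 = S_0(0) = a_0 = -4
y_1 = S_1(0) = a_1 = 0
y_2 = S_2(0) = a_2 = 4
y_3 = S_3(0) = a_3 = 0
y_4 = S_4(0) = a_4 = -2
y_5 = S_4(2) = 3
t_q=9/4 is in segment 1 (τ=1/4); S_1(τ)=208161/188480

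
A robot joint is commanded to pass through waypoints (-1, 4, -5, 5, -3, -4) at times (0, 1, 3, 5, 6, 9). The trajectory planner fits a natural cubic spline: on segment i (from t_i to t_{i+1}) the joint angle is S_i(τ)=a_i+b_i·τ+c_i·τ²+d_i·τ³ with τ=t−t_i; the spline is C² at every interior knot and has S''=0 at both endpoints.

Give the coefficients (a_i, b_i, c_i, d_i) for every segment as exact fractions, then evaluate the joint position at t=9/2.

Δ: Δ0=5, Δ1=-9/2, Δ2=5, Δ3=-8, Δ4=-1/3
row 1: diag=6, rhs=-57; c'=1/3, d'=-19/2
row 2: denom=8−2·1/3=22/3; d'=(57−2·-19/2)/(22/3)=114/11
row 3: denom=6−2·3/11=60/11; d'=(-78−2·114/11)/(60/11)=-181/10
row 4: denom=8−1·11/60=469/60; d'=(46−1·-181/10)/(469/60)=3846/469
back: M4=3846/469
back: M3=-181/10−11/60·3846/469=-9194/469
back: M2=114/11−3/11·-9194/469=7368/469
back: M1=-19/2−1/3·7368/469=-13823/938
M: M0=0, M1=-13823/938, M2=7368/469, M3=-9194/469, M4=3846/469, M5=0
seg 0: a=-1, c=M0/2=0, d=(M1−M0)/(6·1)=-13823/5628, b=Δ0−h0·(2M0+M1)/6=41963/5628
seg 1: a=4, c=M1/2=-13823/1876, d=(M2−M1)/(6·2)=28559/11256, b=Δ1−h1·(2M1+M2)/6=247/2814
seg 2: a=-5, c=M2/2=3684/469, d=(M3−M2)/(6·2)=-1183/402, b=Δ2−h2·(2M2+M3)/6=1493/1407
seg 3: a=5, c=M3/2=-4597/469, d=(M4−M3)/(6·1)=6520/1407, b=Δ3−h3·(2M3+M4)/6=-3985/1407
seg 4: a=-3, c=M4/2=1923/469, d=(M5−M4)/(6·3)=-641/1407, b=Δ4−h4·(2M4+M5)/6=-12007/1407
t_q=9/2 → seg 2, τ=3/2; S=-5+1493/1407·τ+3684/469·τ²+-1183/402·τ³=32519/7504

  seg 0: a=-1 b=41963/5628 c=0 d=-13823/5628
  seg 1: a=4 b=247/2814 c=-13823/1876 d=28559/11256
  seg 2: a=-5 b=1493/1407 c=3684/469 d=-1183/402
  seg 3: a=5 b=-3985/1407 c=-4597/469 d=6520/1407
  seg 4: a=-3 b=-12007/1407 c=1923/469 d=-641/1407
S(9/2) = 32519/7504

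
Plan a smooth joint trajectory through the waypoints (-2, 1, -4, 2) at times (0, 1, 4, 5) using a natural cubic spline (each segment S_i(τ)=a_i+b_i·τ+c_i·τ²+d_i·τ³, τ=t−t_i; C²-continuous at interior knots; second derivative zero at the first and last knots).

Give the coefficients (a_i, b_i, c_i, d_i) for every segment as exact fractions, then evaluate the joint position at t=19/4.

Δ: Δ0=3, Δ1=-5/3, Δ2=6
row 1: diag=8, rhs=-28; c'=3/8, d'=-7/2
row 2: denom=8−3·3/8=55/8; d'=(46−3·-7/2)/(55/8)=452/55
back: M2=452/55
back: M1=-7/2−3/8·452/55=-362/55
M: M0=0, M1=-362/55, M2=452/55, M3=0
seg 0: a=-2, c=M0/2=0, d=(M1−M0)/(6·1)=-181/165, b=Δ0−h0·(2M0+M1)/6=676/165
seg 1: a=1, c=M1/2=-181/55, d=(M2−M1)/(6·3)=37/45, b=Δ1−h1·(2M1+M2)/6=133/165
seg 2: a=-4, c=M2/2=226/55, d=(M3−M2)/(6·1)=-226/165, b=Δ2−h2·(2M2+M3)/6=538/165
t_q=19/4 → seg 2, τ=3/4; S=-4+538/165·τ+226/55·τ²+-226/165·τ³=63/352

  seg 0: a=-2 b=676/165 c=0 d=-181/165
  seg 1: a=1 b=133/165 c=-181/55 d=37/45
  seg 2: a=-4 b=538/165 c=226/55 d=-226/165
S(19/4) = 63/352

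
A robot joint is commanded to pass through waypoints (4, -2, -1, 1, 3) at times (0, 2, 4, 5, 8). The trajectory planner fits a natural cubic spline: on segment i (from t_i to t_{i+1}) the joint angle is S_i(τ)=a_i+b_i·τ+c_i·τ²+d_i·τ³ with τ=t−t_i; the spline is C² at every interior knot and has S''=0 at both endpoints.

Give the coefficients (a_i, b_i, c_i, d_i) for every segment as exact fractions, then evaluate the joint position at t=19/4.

Δ: Δ0=-3, Δ1=1/2, Δ2=2, Δ3=2/3
row 1: diag=8, rhs=21; c'=1/4, d'=21/8
row 2: denom=6−2·1/4=11/2; d'=(9−2·21/8)/(11/2)=15/22
row 3: denom=8−1·2/11=86/11; d'=(-8−1·15/22)/(86/11)=-191/172
back: M3=-191/172
back: M2=15/22−2/11·-191/172=38/43
back: M1=21/8−1/4·38/43=827/344
M: M0=0, M1=827/344, M2=38/43, M3=-191/172, M4=0
seg 0: a=4, c=M0/2=0, d=(M1−M0)/(6·2)=827/4128, b=Δ0−h0·(2M0+M1)/6=-3923/1032
seg 1: a=-2, c=M1/2=827/688, d=(M2−M1)/(6·2)=-523/4128, b=Δ1−h1·(2M1+M2)/6=-721/516
seg 2: a=-1, c=M2/2=19/43, d=(M3−M2)/(6·1)=-343/1032, b=Δ2−h2·(2M2+M3)/6=1951/1032
seg 3: a=1, c=M3/2=-191/344, d=(M4−M3)/(6·3)=191/3096, b=Δ3−h3·(2M3+M4)/6=917/516
t_q=19/4 → seg 2, τ=3/4; S=-1+1951/1032·τ+19/43·τ²+-343/1032·τ³=11585/22016

  seg 0: a=4 b=-3923/1032 c=0 d=827/4128
  seg 1: a=-2 b=-721/516 c=827/688 d=-523/4128
  seg 2: a=-1 b=1951/1032 c=19/43 d=-343/1032
  seg 3: a=1 b=917/516 c=-191/344 d=191/3096
S(19/4) = 11585/22016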